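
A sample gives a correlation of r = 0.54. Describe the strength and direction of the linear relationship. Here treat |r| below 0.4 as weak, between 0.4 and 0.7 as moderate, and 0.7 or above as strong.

moderate positive

r = 0.54 > 0 so the relationship is positive.
|r| = 0.54, which falls in the moderate range.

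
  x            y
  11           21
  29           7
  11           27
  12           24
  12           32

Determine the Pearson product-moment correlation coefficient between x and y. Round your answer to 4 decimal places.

n = 5, Σx = 75, Σy = 111, Σx² = 1371, Σy² = 2819, Σxy = 1403
nΣxy − ΣxΣy = 7015 − 8325 = -1310
nΣx² − (Σx)² = 6855 − 5625 = 1230; nΣy² − (Σy)² = 14095 − 12321 = 1774
r = -1310 / √(1230 × 1774) = -1310 / 1477.1662 ≈ -0.8868

-0.8868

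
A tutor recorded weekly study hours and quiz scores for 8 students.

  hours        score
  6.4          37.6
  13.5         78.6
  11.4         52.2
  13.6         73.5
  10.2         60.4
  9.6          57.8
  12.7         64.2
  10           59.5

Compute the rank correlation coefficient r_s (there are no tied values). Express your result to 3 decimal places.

Rank hours: 1, 7, 5, 8, 4, 2, 6, 3
Rank score: 1, 8, 2, 7, 5, 3, 6, 4
d = rank(hours) − rank(score): 0, -1, 3, 1, -1, -1, 0, -1; Σd² = 14
ρ = 1 − 6Σd² / [n(n²−1)] = 1 − 6×14 / (8×63) = 1 − 84/504 ≈ 0.833

0.833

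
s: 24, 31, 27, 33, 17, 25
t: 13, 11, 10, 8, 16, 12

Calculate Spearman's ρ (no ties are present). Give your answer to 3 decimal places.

-0.943

Rank s: 2, 5, 4, 6, 1, 3
Rank t: 5, 3, 2, 1, 6, 4
d = rank(s) − rank(t): -3, 2, 2, 5, -5, -1; Σd² = 68
ρ = 1 − 6Σd² / [n(n²−1)] = 1 − 6×68 / (6×35) = 1 − 408/210 ≈ -0.943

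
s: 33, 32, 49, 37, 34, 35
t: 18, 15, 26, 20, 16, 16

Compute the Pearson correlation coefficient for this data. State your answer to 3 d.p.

n = 6, Σs = 220, Σt = 111, Σs² = 8264, Σt² = 2137, Σst = 4192
nΣst − ΣsΣt = 25152 − 24420 = 732
nΣs² − (Σs)² = 49584 − 48400 = 1184; nΣt² − (Σt)² = 12822 − 12321 = 501
r = 732 / √(1184 × 501) = 732 / 770.1844 ≈ 0.950

0.950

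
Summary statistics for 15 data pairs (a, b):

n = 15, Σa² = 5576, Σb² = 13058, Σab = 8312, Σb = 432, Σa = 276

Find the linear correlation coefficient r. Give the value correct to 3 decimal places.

r = (nΣab − ΣaΣb) / √[(nΣa² − (Σa)²)(nΣb² − (Σb)²)]
Numerator: 15×8312 − 276×432 = 5448
Denominator: √[(83640 − 76176)(195870 − 186624)] = √[7464 × 9246] = 8307.3548
r = 5448 / 8307.3548 ≈ 0.656

0.656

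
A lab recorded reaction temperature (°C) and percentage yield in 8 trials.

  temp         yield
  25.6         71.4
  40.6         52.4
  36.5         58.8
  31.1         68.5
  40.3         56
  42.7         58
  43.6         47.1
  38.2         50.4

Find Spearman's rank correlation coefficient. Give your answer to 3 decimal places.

-0.786

Rank temp: 1, 6, 3, 2, 5, 7, 8, 4
Rank yield: 8, 3, 6, 7, 4, 5, 1, 2
d = rank(temp) − rank(yield): -7, 3, -3, -5, 1, 2, 7, 2; Σd² = 150
ρ = 1 − 6Σd² / [n(n²−1)] = 1 − 6×150 / (8×63) = 1 − 900/504 ≈ -0.786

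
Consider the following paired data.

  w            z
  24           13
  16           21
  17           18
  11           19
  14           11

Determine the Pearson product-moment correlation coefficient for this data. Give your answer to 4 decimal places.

-0.3413

n = 5, Σw = 82, Σz = 82, Σw² = 1438, Σz² = 1416, Σwz = 1317
nΣwz − ΣwΣz = 6585 − 6724 = -139
nΣw² − (Σw)² = 7190 − 6724 = 466; nΣz² − (Σz)² = 7080 − 6724 = 356
r = -139 / √(466 × 356) = -139 / 407.3033 ≈ -0.3413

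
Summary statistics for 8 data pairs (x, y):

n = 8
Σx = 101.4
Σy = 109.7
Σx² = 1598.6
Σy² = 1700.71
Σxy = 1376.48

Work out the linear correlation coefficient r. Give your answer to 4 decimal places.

-0.0563

r = (nΣxy − ΣxΣy) / √[(nΣx² − (Σx)²)(nΣy² − (Σy)²)]
Numerator: 8×1376.48 − 101.4×109.7 = -111.74
Denominator: √[(12788.8 − 10281.96)(13605.68 − 12034.09)] = √[2506.84 × 1571.59] = 1984.8740
r = -111.74 / 1984.8740 ≈ -0.0563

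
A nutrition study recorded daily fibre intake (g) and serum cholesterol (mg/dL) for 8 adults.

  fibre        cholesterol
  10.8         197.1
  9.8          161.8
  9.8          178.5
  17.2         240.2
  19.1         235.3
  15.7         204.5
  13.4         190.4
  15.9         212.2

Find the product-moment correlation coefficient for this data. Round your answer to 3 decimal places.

0.910

n = 8, Σx = 111.7, Σy = 1620, Σx² = 1648.23, Σy² = 333053.28, Σxy = 23225.28
nΣxy − ΣxΣy = 185802.24 − 180954 = 4848.24
nΣx² − (Σx)² = 13185.84 − 12476.89 = 708.95; nΣy² − (Σy)² = 2664426.24 − 2624400 = 40026.24
r = 4848.24 / √(708.95 × 40026.24) = 4848.24 / 5326.9694 ≈ 0.910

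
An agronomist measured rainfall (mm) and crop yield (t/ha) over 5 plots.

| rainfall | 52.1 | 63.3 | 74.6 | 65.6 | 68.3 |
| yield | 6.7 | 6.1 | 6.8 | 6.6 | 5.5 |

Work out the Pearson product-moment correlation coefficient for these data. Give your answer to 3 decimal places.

n = 5, Σx = 323.9, Σy = 31.7, Σx² = 21254.71, Σy² = 202.15, Σxy = 2051.09
nΣxy − ΣxΣy = 10255.45 − 10267.63 = -12.18
nΣx² − (Σx)² = 106273.55 − 104911.21 = 1362.34; nΣy² − (Σy)² = 1010.75 − 1004.89 = 5.86
r = -12.18 / √(1362.34 × 5.86) = -12.18 / 89.3494 ≈ -0.136

-0.136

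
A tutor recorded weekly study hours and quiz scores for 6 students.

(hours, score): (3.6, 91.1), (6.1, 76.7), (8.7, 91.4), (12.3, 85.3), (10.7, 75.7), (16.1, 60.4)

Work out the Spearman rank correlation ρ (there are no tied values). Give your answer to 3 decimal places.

Rank hours: 1, 2, 3, 5, 4, 6
Rank score: 5, 3, 6, 4, 2, 1
d = rank(hours) − rank(score): -4, -1, -3, 1, 2, 5; Σd² = 56
ρ = 1 − 6Σd² / [n(n²−1)] = 1 − 6×56 / (6×35) = 1 − 336/210 ≈ -0.600

-0.600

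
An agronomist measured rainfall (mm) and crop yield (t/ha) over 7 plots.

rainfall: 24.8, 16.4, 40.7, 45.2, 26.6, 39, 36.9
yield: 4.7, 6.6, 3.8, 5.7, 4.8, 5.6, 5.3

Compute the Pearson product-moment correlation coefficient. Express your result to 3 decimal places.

n = 7, Σx = 229.6, Σy = 36.5, Σx² = 8173.7, Σy² = 195.07, Σxy = 1178.75
nΣxy − ΣxΣy = 8251.25 − 8380.4 = -129.15
nΣx² − (Σx)² = 57215.9 − 52716.16 = 4499.74; nΣy² − (Σy)² = 1365.49 − 1332.25 = 33.24
r = -129.15 / √(4499.74 × 33.24) = -129.15 / 386.7446 ≈ -0.334

-0.334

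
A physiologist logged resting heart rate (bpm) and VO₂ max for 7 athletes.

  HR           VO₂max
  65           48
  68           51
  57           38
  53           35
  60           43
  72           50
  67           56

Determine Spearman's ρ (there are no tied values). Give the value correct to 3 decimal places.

0.857

Rank HR: 4, 6, 2, 1, 3, 7, 5
Rank VO₂max: 4, 6, 2, 1, 3, 5, 7
d = rank(HR) − rank(VO₂max): 0, 0, 0, 0, 0, 2, -2; Σd² = 8
ρ = 1 − 6Σd² / [n(n²−1)] = 1 − 6×8 / (7×48) = 1 − 48/336 ≈ 0.857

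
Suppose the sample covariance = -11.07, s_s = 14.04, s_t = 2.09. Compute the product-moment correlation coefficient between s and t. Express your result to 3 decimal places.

r = Cov(s,t) / (s_s · s_t) = -11.07 / (14.04 × 2.09)
  = -11.07 / 29.3436 ≈ -0.377

-0.377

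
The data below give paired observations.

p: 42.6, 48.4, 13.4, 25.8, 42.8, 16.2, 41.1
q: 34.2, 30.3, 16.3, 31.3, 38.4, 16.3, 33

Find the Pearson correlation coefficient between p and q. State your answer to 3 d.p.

n = 7, Σp = 230.3, Σq = 199.8, Σp² = 8786.01, Σq² = 6162.36, Σpq = 7213.28
nΣpq − ΣpΣq = 50492.96 − 46013.94 = 4479.02
nΣp² − (Σp)² = 61502.07 − 53038.09 = 8463.98; nΣq² − (Σq)² = 43136.52 − 39920.04 = 3216.48
r = 4479.02 / √(8463.98 × 3216.48) = 4479.02 / 5217.6836 ≈ 0.858

0.858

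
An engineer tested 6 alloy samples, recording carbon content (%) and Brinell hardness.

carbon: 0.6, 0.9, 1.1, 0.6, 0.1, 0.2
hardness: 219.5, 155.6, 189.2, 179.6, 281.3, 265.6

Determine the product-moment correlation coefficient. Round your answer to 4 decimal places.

n = 6, Σx = 3.5, Σy = 1290.8, Σx² = 2.79, Σy² = 290117.46, Σxy = 668.87
nΣxy − ΣxΣy = 4013.22 − 4517.8 = -504.58
nΣx² − (Σx)² = 16.74 − 12.25 = 4.49; nΣy² − (Σy)² = 1740704.76 − 1666164.64 = 74540.12
r = -504.58 / √(4.49 × 74540.12) = -504.58 / 578.5198 ≈ -0.8722

-0.8722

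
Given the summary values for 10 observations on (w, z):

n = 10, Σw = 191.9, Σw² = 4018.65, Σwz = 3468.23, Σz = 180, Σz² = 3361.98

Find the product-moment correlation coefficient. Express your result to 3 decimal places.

0.069

r = (nΣwz − ΣwΣz) / √[(nΣw² − (Σw)²)(nΣz² − (Σz)²)]
Numerator: 10×3468.23 − 191.9×180 = 140.3
Denominator: √[(40186.5 − 36825.61)(33619.8 − 32400)] = √[3360.89 × 1219.8] = 2024.7503
r = 140.3 / 2024.7503 ≈ 0.069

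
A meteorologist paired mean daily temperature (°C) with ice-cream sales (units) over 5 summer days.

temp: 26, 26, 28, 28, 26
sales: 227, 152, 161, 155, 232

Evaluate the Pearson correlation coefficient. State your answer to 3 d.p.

-0.619

n = 5, Σx = 134, Σy = 927, Σx² = 3596, Σy² = 178403, Σxy = 24734
nΣxy − ΣxΣy = 123670 − 124218 = -548
nΣx² − (Σx)² = 17980 − 17956 = 24; nΣy² − (Σy)² = 892015 − 859329 = 32686
r = -548 / √(24 × 32686) = -548 / 885.6997 ≈ -0.619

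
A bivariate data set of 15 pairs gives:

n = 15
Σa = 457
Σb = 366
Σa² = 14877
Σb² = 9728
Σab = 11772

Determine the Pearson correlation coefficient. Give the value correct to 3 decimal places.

0.712

r = (nΣab − ΣaΣb) / √[(nΣa² − (Σa)²)(nΣb² − (Σb)²)]
Numerator: 15×11772 − 457×366 = 9318
Denominator: √[(223155 − 208849)(145920 − 133956)] = √[14306 × 11964] = 13082.6979
r = 9318 / 13082.6979 ≈ 0.712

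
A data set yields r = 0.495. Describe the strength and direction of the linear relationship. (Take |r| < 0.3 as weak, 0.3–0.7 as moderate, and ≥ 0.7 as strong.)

r = 0.495 > 0 so the relationship is positive.
|r| = 0.495, which falls in the moderate range.

moderate positive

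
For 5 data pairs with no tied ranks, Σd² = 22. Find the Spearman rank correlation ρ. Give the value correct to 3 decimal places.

-0.100

ρ = 1 − 6Σd² / [n(n²−1)] = 1 − 6×22 / (5×24)
  = 1 − 132/120 = 1 − 1.1000 ≈ -0.100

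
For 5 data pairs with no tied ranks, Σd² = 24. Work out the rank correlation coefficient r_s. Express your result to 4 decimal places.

ρ = 1 − 6Σd² / [n(n²−1)] = 1 − 6×24 / (5×24)
  = 1 − 144/120 = 1 − 1.20000 ≈ -0.2000

-0.2000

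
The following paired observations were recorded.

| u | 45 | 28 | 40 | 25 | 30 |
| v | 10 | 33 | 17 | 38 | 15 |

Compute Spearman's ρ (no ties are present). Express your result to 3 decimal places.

Rank u: 5, 2, 4, 1, 3
Rank v: 1, 4, 3, 5, 2
d = rank(u) − rank(v): 4, -2, 1, -4, 1; Σd² = 38
ρ = 1 − 6Σd² / [n(n²−1)] = 1 − 6×38 / (5×24) = 1 − 228/120 ≈ -0.900

-0.900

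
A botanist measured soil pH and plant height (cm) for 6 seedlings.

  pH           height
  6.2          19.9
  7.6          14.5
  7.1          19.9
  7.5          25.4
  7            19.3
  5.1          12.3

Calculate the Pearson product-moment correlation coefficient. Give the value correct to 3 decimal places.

0.545

n = 6, Σx = 40.5, Σy = 111.3, Σx² = 277.87, Σy² = 2171.21, Σxy = 763.2
nΣxy − ΣxΣy = 4579.2 − 4507.65 = 71.55
nΣx² − (Σx)² = 1667.22 − 1640.25 = 26.97; nΣy² − (Σy)² = 13027.26 − 12387.69 = 639.57
r = 71.55 / √(26.97 × 639.57) = 71.55 / 131.3362 ≈ 0.545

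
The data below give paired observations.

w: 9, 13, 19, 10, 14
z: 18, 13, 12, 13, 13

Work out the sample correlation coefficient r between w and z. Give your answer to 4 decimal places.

n = 5, Σw = 65, Σz = 69, Σw² = 907, Σz² = 975, Σwz = 871
nΣwz − ΣwΣz = 4355 − 4485 = -130
nΣw² − (Σw)² = 4535 − 4225 = 310; nΣz² − (Σz)² = 4875 − 4761 = 114
r = -130 / √(310 × 114) = -130 / 187.9894 ≈ -0.6915

-0.6915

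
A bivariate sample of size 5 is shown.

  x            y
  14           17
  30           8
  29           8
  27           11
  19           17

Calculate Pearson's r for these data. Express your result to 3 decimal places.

n = 5, Σx = 119, Σy = 61, Σx² = 3027, Σy² = 827, Σxy = 1330
nΣxy − ΣxΣy = 6650 − 7259 = -609
nΣx² − (Σx)² = 15135 − 14161 = 974; nΣy² − (Σy)² = 4135 − 3721 = 414
r = -609 / √(974 × 414) = -609 / 635.0087 ≈ -0.959

-0.959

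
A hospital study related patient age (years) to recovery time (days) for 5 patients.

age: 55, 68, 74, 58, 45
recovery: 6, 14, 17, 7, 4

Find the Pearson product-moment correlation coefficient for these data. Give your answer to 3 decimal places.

0.970

n = 5, Σx = 300, Σy = 48, Σx² = 18514, Σy² = 586, Σxy = 3126
nΣxy − ΣxΣy = 15630 − 14400 = 1230
nΣx² − (Σx)² = 92570 − 90000 = 2570; nΣy² − (Σy)² = 2930 − 2304 = 626
r = 1230 / √(2570 × 626) = 1230 / 1268.3927 ≈ 0.970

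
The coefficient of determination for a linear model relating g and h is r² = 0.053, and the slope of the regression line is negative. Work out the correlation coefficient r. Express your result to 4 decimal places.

|r| = √0.053 = 0.2302
The association is negative, so r = −0.2302.

-0.2302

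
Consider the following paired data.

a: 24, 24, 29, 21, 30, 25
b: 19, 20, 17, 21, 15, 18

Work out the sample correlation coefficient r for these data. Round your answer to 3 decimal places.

-0.956

n = 6, Σa = 153, Σb = 110, Σa² = 3959, Σb² = 2040, Σab = 2770
nΣab − ΣaΣb = 16620 − 16830 = -210
nΣa² − (Σa)² = 23754 − 23409 = 345; nΣb² − (Σb)² = 12240 − 12100 = 140
r = -210 / √(345 × 140) = -210 / 219.7726 ≈ -0.956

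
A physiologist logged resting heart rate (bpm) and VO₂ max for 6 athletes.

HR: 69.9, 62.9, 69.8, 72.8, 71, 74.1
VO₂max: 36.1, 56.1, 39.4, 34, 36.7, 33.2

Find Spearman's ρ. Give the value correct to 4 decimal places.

Rank HR: 3, 1, 2, 5, 4, 6
Rank VO₂max: 3, 6, 5, 2, 4, 1
d = rank(HR) − rank(VO₂max): 0, -5, -3, 3, 0, 5; Σd² = 68
ρ = 1 − 6Σd² / [n(n²−1)] = 1 − 6×68 / (6×35) = 1 − 408/210 ≈ -0.9429

-0.9429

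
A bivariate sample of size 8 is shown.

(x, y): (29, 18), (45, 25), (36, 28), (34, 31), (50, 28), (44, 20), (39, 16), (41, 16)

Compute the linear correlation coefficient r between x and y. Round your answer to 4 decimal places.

n = 8, Σx = 318, Σy = 182, Σx² = 12956, Σy² = 4390, Σxy = 7269
nΣxy − ΣxΣy = 58152 − 57876 = 276
nΣx² − (Σx)² = 103648 − 101124 = 2524; nΣy² − (Σy)² = 35120 − 33124 = 1996
r = 276 / √(2524 × 1996) = 276 / 2244.5276 ≈ 0.1230

0.1230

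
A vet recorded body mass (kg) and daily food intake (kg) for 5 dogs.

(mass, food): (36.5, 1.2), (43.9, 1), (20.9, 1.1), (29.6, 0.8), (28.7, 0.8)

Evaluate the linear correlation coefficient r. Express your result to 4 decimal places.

0.1484

n = 5, Σx = 159.6, Σy = 4.9, Σx² = 5396.12, Σy² = 4.93, Σxy = 157.33
nΣxy − ΣxΣy = 786.65 − 782.04 = 4.61
nΣx² − (Σx)² = 26980.6 − 25472.16 = 1508.44; nΣy² − (Σy)² = 24.65 − 24.01 = 0.64
r = 4.61 / √(1508.44 × 0.64) = 4.61 / 31.0709 ≈ 0.1484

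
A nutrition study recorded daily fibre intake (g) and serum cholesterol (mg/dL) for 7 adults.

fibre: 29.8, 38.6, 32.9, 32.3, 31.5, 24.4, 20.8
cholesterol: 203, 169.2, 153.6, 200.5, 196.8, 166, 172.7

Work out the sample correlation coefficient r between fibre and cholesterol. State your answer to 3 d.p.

n = 7, Σx = 210.3, Σy = 1261.8, Σx² = 6523.95, Σy² = 229742.38, Σxy = 37951.87
nΣxy − ΣxΣy = 265663.09 − 265356.54 = 306.55
nΣx² − (Σx)² = 45667.65 − 44226.09 = 1441.56; nΣy² − (Σy)² = 1608196.66 − 1592139.24 = 16057.42
r = 306.55 / √(1441.56 × 16057.42) = 306.55 / 4811.2092 ≈ 0.064

0.064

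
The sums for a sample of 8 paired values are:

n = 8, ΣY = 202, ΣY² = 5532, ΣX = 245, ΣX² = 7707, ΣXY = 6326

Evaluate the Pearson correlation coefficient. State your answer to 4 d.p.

0.4712

r = (nΣXY − ΣXΣY) / √[(nΣX² − (ΣX)²)(nΣY² − (ΣY)²)]
Numerator: 8×6326 − 245×202 = 1118
Denominator: √[(61656 − 60025)(44256 − 40804)] = √[1631 × 3452] = 2372.8068
r = 1118 / 2372.8068 ≈ 0.4712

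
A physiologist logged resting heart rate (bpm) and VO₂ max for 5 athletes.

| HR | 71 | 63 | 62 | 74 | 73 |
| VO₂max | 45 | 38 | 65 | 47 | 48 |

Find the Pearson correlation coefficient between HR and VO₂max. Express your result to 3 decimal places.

-0.304

n = 5, Σx = 343, Σy = 243, Σx² = 23659, Σy² = 12207, Σxy = 16601
nΣxy − ΣxΣy = 83005 − 83349 = -344
nΣx² − (Σx)² = 118295 − 117649 = 646; nΣy² − (Σy)² = 61035 − 59049 = 1986
r = -344 / √(646 × 1986) = -344 / 1132.6765 ≈ -0.304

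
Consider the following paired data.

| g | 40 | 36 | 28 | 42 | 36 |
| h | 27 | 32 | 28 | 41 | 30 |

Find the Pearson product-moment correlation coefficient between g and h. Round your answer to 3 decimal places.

n = 5, Σg = 182, Σh = 158, Σg² = 6740, Σh² = 5118, Σgh = 5818
nΣgh − ΣgΣh = 29090 − 28756 = 334
nΣg² − (Σg)² = 33700 − 33124 = 576; nΣh² − (Σh)² = 25590 − 24964 = 626
r = 334 / √(576 × 626) = 334 / 600.4798 ≈ 0.556

0.556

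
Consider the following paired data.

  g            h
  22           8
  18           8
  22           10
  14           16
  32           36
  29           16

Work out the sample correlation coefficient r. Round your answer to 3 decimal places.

0.657

n = 6, Σg = 137, Σh = 94, Σg² = 3353, Σh² = 2036, Σgh = 2380
nΣgh − ΣgΣh = 14280 − 12878 = 1402
nΣg² − (Σg)² = 20118 − 18769 = 1349; nΣh² − (Σh)² = 12216 − 8836 = 3380
r = 1402 / √(1349 × 3380) = 1402 / 2135.3267 ≈ 0.657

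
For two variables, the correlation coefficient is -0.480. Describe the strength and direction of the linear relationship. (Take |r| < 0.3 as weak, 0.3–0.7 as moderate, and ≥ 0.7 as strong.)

r = -0.480 < 0 so the relationship is negative.
|r| = 0.480, which falls in the moderate range.

moderate negative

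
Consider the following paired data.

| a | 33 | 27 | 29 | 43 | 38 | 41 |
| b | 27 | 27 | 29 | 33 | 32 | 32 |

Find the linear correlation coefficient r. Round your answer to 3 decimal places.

0.891

n = 6, Σa = 211, Σb = 180, Σa² = 7633, Σb² = 5436, Σab = 6408
nΣab − ΣaΣb = 38448 − 37980 = 468
nΣa² − (Σa)² = 45798 − 44521 = 1277; nΣb² − (Σb)² = 32616 − 32400 = 216
r = 468 / √(1277 × 216) = 468 / 525.1971 ≈ 0.891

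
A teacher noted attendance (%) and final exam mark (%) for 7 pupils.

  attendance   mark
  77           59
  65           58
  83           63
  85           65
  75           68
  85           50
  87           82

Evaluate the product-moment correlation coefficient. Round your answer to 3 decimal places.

n = 7, Σx = 557, Σy = 445, Σx² = 44687, Σy² = 28887, Σxy = 35551
nΣxy − ΣxΣy = 248857 − 247865 = 992
nΣx² − (Σx)² = 312809 − 310249 = 2560; nΣy² − (Σy)² = 202209 − 198025 = 4184
r = 992 / √(2560 × 4184) = 992 / 3272.7725 ≈ 0.303

0.303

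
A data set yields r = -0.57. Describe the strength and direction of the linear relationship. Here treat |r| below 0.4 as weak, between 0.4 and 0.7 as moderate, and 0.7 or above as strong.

r = -0.57 < 0 so the relationship is negative.
|r| = 0.57, which falls in the moderate range.

moderate negative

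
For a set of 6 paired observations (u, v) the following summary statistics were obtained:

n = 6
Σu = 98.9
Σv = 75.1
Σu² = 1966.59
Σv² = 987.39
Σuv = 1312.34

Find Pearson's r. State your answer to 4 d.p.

0.5896

r = (nΣuv − ΣuΣv) / √[(nΣu² − (Σu)²)(nΣv² − (Σv)²)]
Numerator: 6×1312.34 − 98.9×75.1 = 446.65
Denominator: √[(11799.54 − 9781.21)(5924.34 − 5640.01)] = √[2018.33 × 284.33] = 757.5432
r = 446.65 / 757.5432 ≈ 0.5896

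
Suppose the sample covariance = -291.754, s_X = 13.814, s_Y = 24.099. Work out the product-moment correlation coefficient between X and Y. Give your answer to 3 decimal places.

r = Cov(X,Y) / (s_X · s_Y) = -291.754 / (13.814 × 24.099)
  = -291.754 / 332.9036 ≈ -0.876

-0.876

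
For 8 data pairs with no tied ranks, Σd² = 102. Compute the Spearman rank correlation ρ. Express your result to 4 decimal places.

ρ = 1 − 6Σd² / [n(n²−1)] = 1 − 6×102 / (8×63)
  = 1 − 612/504 = 1 − 1.21429 ≈ -0.2143

-0.2143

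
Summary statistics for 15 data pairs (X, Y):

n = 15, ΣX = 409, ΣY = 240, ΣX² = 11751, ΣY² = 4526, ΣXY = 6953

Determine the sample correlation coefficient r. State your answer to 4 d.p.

r = (nΣXY − ΣXΣY) / √[(nΣX² − (ΣX)²)(nΣY² − (ΣY)²)]
Numerator: 15×6953 − 409×240 = 6135
Denominator: √[(176265 − 167281)(67890 − 57600)] = √[8984 × 10290] = 9614.8510
r = 6135 / 9614.8510 ≈ 0.6381

0.6381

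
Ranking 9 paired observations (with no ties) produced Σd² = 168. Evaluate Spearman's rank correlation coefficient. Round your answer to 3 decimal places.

-0.400

ρ = 1 − 6Σd² / [n(n²−1)] = 1 − 6×168 / (9×80)
  = 1 − 1008/720 = 1 − 1.4000 ≈ -0.400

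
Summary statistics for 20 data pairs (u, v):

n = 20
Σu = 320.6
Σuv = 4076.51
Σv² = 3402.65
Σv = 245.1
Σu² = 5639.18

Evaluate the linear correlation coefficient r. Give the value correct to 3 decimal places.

r = (nΣuv − ΣuΣv) / √[(nΣu² − (Σu)²)(nΣv² − (Σv)²)]
Numerator: 20×4076.51 − 320.6×245.1 = 2951.14
Denominator: √[(112783.6 − 102784.36)(68053 − 60074.01)] = √[9999.24 × 7978.99] = 8932.1798
r = 2951.14 / 8932.1798 ≈ 0.330

0.330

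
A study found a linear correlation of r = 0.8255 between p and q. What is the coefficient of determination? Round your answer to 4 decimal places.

0.6815

r² = (0.8255)² = 0.6815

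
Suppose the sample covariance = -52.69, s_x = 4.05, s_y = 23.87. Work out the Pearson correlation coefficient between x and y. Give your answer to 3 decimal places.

-0.545

r = Cov(x,y) / (s_x · s_y) = -52.69 / (4.05 × 23.87)
  = -52.69 / 96.6735 ≈ -0.545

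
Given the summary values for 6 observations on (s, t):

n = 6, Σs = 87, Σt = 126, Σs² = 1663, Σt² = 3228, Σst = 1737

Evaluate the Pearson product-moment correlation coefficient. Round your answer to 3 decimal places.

-0.186

r = (nΣst − ΣsΣt) / √[(nΣs² − (Σs)²)(nΣt² − (Σt)²)]
Numerator: 6×1737 − 87×126 = -540
Denominator: √[(9978 − 7569)(19368 − 15876)] = √[2409 × 3492] = 2900.3841
r = -540 / 2900.3841 ≈ -0.186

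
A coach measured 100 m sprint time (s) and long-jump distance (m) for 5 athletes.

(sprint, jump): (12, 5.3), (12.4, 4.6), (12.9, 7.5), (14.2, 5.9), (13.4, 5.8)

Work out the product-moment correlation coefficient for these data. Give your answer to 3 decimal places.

n = 5, Σx = 64.9, Σy = 29.1, Σx² = 845.37, Σy² = 173.95, Σxy = 378.89
nΣxy − ΣxΣy = 1894.45 − 1888.59 = 5.86
nΣx² − (Σx)² = 4226.85 − 4212.01 = 14.84; nΣy² − (Σy)² = 869.75 − 846.81 = 22.94
r = 5.86 / √(14.84 × 22.94) = 5.86 / 18.4507 ≈ 0.318

0.318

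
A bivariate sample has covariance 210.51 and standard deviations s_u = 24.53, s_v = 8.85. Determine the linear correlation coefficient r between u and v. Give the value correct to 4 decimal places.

0.9697

r = Cov(u,v) / (s_u · s_v) = 210.51 / (24.53 × 8.85)
  = 210.51 / 217.0905 ≈ 0.9697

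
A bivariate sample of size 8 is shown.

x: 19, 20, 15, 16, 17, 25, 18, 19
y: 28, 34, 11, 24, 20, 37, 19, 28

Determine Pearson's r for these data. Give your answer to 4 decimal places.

0.8609

n = 8, Σx = 149, Σy = 201, Σx² = 2841, Σy² = 5551, Σxy = 3900
nΣxy − ΣxΣy = 31200 − 29949 = 1251
nΣx² − (Σx)² = 22728 − 22201 = 527; nΣy² − (Σy)² = 44408 − 40401 = 4007
r = 1251 / √(527 × 4007) = 1251 / 1453.1652 ≈ 0.8609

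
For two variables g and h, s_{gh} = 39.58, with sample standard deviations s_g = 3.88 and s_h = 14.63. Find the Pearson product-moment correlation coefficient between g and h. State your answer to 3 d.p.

r = Cov(g,h) / (s_g · s_h) = 39.58 / (3.88 × 14.63)
  = 39.58 / 56.7644 ≈ 0.697

0.697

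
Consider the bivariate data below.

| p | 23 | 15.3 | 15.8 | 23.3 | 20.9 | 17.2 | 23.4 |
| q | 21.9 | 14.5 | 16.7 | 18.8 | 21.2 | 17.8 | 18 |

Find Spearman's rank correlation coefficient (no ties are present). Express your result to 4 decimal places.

0.6786

Rank p: 5, 1, 2, 6, 4, 3, 7
Rank q: 7, 1, 2, 5, 6, 3, 4
d = rank(p) − rank(q): -2, 0, 0, 1, -2, 0, 3; Σd² = 18
ρ = 1 − 6Σd² / [n(n²−1)] = 1 − 6×18 / (7×48) = 1 − 108/336 ≈ 0.6786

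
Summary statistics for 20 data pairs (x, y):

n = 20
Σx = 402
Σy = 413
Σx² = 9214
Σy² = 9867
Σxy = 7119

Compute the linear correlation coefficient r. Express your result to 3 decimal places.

r = (nΣxy − ΣxΣy) / √[(nΣx² − (Σx)²)(nΣy² − (Σy)²)]
Numerator: 20×7119 − 402×413 = -23646
Denominator: √[(184280 − 161604)(197340 − 170569)] = √[22676 × 26771] = 24638.5713
r = -23646 / 24638.5713 ≈ -0.960

-0.960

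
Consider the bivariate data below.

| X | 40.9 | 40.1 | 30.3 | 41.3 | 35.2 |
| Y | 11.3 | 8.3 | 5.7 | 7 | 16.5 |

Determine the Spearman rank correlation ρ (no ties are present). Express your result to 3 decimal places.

Rank X: 4, 3, 1, 5, 2
Rank Y: 4, 3, 1, 2, 5
d = rank(X) − rank(Y): 0, 0, 0, 3, -3; Σd² = 18
ρ = 1 − 6Σd² / [n(n²−1)] = 1 − 6×18 / (5×24) = 1 − 108/120 ≈ 0.100

0.100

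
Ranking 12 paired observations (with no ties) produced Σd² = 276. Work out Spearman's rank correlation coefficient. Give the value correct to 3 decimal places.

0.035

ρ = 1 − 6Σd² / [n(n²−1)] = 1 − 6×276 / (12×143)
  = 1 − 1656/1716 = 1 − 0.9650 ≈ 0.035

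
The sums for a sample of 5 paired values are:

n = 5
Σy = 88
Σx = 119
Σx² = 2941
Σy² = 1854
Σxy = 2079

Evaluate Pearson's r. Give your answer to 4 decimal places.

-0.0845

r = (nΣxy − ΣxΣy) / √[(nΣx² − (Σx)²)(nΣy² − (Σy)²)]
Numerator: 5×2079 − 119×88 = -77
Denominator: √[(14705 − 14161)(9270 − 7744)] = √[544 × 1526] = 911.1224
r = -77 / 911.1224 ≈ -0.0845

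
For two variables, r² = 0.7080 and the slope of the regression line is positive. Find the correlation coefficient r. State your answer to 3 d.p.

|r| = √0.7080 = 0.841
The association is positive, so r = 0.841.

0.841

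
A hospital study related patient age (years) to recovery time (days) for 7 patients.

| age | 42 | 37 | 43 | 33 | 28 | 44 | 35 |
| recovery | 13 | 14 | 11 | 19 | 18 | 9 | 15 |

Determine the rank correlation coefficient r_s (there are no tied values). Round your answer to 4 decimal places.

Rank age: 5, 4, 6, 2, 1, 7, 3
Rank recovery: 3, 4, 2, 7, 6, 1, 5
d = rank(age) − rank(recovery): 2, 0, 4, -5, -5, 6, -2; Σd² = 110
ρ = 1 − 6Σd² / [n(n²−1)] = 1 − 6×110 / (7×48) = 1 − 660/336 ≈ -0.9643

-0.9643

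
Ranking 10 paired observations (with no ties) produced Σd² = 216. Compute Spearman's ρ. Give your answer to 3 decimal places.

ρ = 1 − 6Σd² / [n(n²−1)] = 1 − 6×216 / (10×99)
  = 1 − 1296/990 = 1 − 1.3091 ≈ -0.309

-0.309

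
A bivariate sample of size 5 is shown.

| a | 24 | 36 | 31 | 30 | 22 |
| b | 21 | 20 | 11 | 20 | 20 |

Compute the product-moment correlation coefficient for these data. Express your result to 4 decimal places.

-0.2793

n = 5, Σa = 143, Σb = 92, Σa² = 4217, Σb² = 1762, Σab = 2605
nΣab − ΣaΣb = 13025 − 13156 = -131
nΣa² − (Σa)² = 21085 − 20449 = 636; nΣb² − (Σb)² = 8810 − 8464 = 346
r = -131 / √(636 × 346) = -131 / 469.1013 ≈ -0.2793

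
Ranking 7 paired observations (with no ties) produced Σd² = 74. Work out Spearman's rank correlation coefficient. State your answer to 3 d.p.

-0.321

ρ = 1 − 6Σd² / [n(n²−1)] = 1 − 6×74 / (7×48)
  = 1 − 444/336 = 1 − 1.3214 ≈ -0.321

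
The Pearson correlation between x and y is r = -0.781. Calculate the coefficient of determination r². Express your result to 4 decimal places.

0.6100

r² = (-0.781)² = 0.6100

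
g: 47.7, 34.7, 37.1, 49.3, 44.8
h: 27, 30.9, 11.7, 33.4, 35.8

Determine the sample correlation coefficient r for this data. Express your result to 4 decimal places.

n = 5, Σg = 213.6, Σh = 138.8, Σg² = 9293.32, Σh² = 4217.9, Σgh = 6044.66
nΣgh − ΣgΣh = 30223.3 − 29647.68 = 575.62
nΣg² − (Σg)² = 46466.6 − 45624.96 = 841.64; nΣh² − (Σh)² = 21089.5 − 19265.44 = 1824.06
r = 575.62 / √(841.64 × 1824.06) = 575.62 / 1239.0326 ≈ 0.4646

0.4646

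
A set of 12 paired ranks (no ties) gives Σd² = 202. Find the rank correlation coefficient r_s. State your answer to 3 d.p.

0.294

ρ = 1 − 6Σd² / [n(n²−1)] = 1 − 6×202 / (12×143)
  = 1 − 1212/1716 = 1 − 0.7063 ≈ 0.294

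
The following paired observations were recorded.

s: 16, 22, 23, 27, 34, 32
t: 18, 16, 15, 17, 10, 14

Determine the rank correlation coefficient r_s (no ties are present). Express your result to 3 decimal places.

Rank s: 1, 2, 3, 4, 6, 5
Rank t: 6, 4, 3, 5, 1, 2
d = rank(s) − rank(t): -5, -2, 0, -1, 5, 3; Σd² = 64
ρ = 1 − 6Σd² / [n(n²−1)] = 1 − 6×64 / (6×35) = 1 − 384/210 ≈ -0.829

-0.829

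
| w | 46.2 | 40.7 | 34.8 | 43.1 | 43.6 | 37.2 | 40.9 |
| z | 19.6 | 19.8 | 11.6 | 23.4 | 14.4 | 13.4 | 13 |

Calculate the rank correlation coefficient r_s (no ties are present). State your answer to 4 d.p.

Rank w: 7, 3, 1, 5, 6, 2, 4
Rank z: 5, 6, 1, 7, 4, 3, 2
d = rank(w) − rank(z): 2, -3, 0, -2, 2, -1, 2; Σd² = 26
ρ = 1 − 6Σd² / [n(n²−1)] = 1 − 6×26 / (7×48) = 1 − 156/336 ≈ 0.5357

0.5357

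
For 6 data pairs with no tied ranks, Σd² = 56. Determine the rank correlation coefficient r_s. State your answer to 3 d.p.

ρ = 1 − 6Σd² / [n(n²−1)] = 1 − 6×56 / (6×35)
  = 1 − 336/210 = 1 − 1.6000 ≈ -0.600

-0.600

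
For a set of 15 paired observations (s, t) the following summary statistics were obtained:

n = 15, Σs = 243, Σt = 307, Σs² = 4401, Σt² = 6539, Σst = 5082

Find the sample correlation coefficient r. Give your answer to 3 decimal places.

0.315

r = (nΣst − ΣsΣt) / √[(nΣs² − (Σs)²)(nΣt² − (Σt)²)]
Numerator: 15×5082 − 243×307 = 1629
Denominator: √[(66015 − 59049)(98085 − 94249)] = √[6966 × 3836] = 5169.2916
r = 1629 / 5169.2916 ≈ 0.315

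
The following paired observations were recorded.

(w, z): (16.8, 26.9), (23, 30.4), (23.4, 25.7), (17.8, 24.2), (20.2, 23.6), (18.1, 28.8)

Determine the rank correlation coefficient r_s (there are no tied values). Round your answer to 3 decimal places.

0.086

Rank w: 1, 5, 6, 2, 4, 3
Rank z: 4, 6, 3, 2, 1, 5
d = rank(w) − rank(z): -3, -1, 3, 0, 3, -2; Σd² = 32
ρ = 1 − 6Σd² / [n(n²−1)] = 1 − 6×32 / (6×35) = 1 − 192/210 ≈ 0.086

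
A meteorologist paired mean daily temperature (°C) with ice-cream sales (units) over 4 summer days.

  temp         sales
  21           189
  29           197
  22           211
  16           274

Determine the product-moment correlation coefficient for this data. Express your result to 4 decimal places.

n = 4, Σx = 88, Σy = 871, Σx² = 2022, Σy² = 194127, Σxy = 18708
nΣxy − ΣxΣy = 74832 − 76648 = -1816
nΣx² − (Σx)² = 8088 − 7744 = 344; nΣy² − (Σy)² = 776508 − 758641 = 17867
r = -1816 / √(344 × 17867) = -1816 / 2479.1628 ≈ -0.7325

-0.7325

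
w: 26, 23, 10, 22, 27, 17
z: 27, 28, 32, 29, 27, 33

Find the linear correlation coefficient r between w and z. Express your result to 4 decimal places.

-0.8837

n = 6, Σw = 125, Σz = 176, Σw² = 2807, Σz² = 5196, Σwz = 3594
nΣwz − ΣwΣz = 21564 − 22000 = -436
nΣw² − (Σw)² = 16842 − 15625 = 1217; nΣz² − (Σz)² = 31176 − 30976 = 200
r = -436 / √(1217 × 200) = -436 / 493.3559 ≈ -0.8837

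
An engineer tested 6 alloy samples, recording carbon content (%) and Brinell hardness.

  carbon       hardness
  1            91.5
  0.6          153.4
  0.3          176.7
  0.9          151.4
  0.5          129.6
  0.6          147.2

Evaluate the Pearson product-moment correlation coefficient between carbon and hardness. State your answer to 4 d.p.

n = 6, Σx = 3.9, Σy = 849.8, Σx² = 2.87, Σy² = 124512.66, Σxy = 525.93
nΣxy − ΣxΣy = 3155.58 − 3314.22 = -158.64
nΣx² − (Σx)² = 17.22 − 15.21 = 2.01; nΣy² − (Σy)² = 747075.96 − 722160.04 = 24915.92
r = -158.64 / √(2.01 × 24915.92) = -158.64 / 223.7878 ≈ -0.7089

-0.7089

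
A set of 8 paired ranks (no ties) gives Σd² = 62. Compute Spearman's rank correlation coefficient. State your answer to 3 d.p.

0.262

ρ = 1 − 6Σd² / [n(n²−1)] = 1 − 6×62 / (8×63)
  = 1 − 372/504 = 1 − 0.7381 ≈ 0.262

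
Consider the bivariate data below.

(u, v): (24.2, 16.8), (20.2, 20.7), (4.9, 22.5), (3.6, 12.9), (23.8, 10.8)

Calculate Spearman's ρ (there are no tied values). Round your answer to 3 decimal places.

-0.200

Rank u: 5, 3, 2, 1, 4
Rank v: 3, 4, 5, 2, 1
d = rank(u) − rank(v): 2, -1, -3, -1, 3; Σd² = 24
ρ = 1 − 6Σd² / [n(n²−1)] = 1 − 6×24 / (5×24) = 1 − 144/120 ≈ -0.200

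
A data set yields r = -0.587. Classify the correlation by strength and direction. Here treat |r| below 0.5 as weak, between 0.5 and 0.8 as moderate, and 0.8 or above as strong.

r = -0.587 < 0 so the relationship is negative.
|r| = 0.587, which falls in the moderate range.

moderate negative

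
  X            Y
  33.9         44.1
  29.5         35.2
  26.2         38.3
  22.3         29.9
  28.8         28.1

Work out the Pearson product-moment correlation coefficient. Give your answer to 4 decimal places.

n = 5, ΣX = 140.7, ΣY = 175.6, ΣX² = 4032.63, ΣY² = 6334.36, ΣXY = 5012.9
nΣXY − ΣXΣY = 25064.5 − 24706.92 = 357.58
nΣX² − (ΣX)² = 20163.15 − 19796.49 = 366.66; nΣY² − (ΣY)² = 31671.8 − 30835.36 = 836.44
r = 357.58 / √(366.66 × 836.44) = 357.58 / 553.7952 ≈ 0.6457

0.6457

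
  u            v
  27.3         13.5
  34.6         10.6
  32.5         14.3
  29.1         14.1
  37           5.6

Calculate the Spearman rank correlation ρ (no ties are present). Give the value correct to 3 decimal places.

-0.600

Rank u: 1, 4, 3, 2, 5
Rank v: 3, 2, 5, 4, 1
d = rank(u) − rank(v): -2, 2, -2, -2, 4; Σd² = 32
ρ = 1 − 6Σd² / [n(n²−1)] = 1 − 6×32 / (5×24) = 1 − 192/120 ≈ -0.600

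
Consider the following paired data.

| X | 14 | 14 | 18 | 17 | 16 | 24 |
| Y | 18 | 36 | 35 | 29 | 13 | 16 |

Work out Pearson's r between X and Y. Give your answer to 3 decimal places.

-0.280

n = 6, ΣX = 103, ΣY = 147, ΣX² = 1837, ΣY² = 4111, ΣXY = 2471
nΣXY − ΣXΣY = 14826 − 15141 = -315
nΣX² − (ΣX)² = 11022 − 10609 = 413; nΣY² − (ΣY)² = 24666 − 21609 = 3057
r = -315 / √(413 × 3057) = -315 / 1123.6285 ≈ -0.280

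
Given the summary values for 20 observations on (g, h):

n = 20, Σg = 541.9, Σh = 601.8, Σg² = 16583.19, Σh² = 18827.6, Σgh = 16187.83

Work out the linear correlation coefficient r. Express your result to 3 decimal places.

-0.101

r = (nΣgh − ΣgΣh) / √[(nΣg² − (Σg)²)(nΣh² − (Σh)²)]
Numerator: 20×16187.83 − 541.9×601.8 = -2358.82
Denominator: √[(331663.8 − 293655.61)(376552 − 362163.24)] = √[38008.19 × 14388.76] = 23385.6949
r = -2358.82 / 23385.6949 ≈ -0.101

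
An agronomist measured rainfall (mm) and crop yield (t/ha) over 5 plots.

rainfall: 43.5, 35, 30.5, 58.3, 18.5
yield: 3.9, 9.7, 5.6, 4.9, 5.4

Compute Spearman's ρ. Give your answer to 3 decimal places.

Rank rainfall: 4, 3, 2, 5, 1
Rank yield: 1, 5, 4, 2, 3
d = rank(rainfall) − rank(yield): 3, -2, -2, 3, -2; Σd² = 30
ρ = 1 − 6Σd² / [n(n²−1)] = 1 − 6×30 / (5×24) = 1 − 180/120 ≈ -0.500

-0.500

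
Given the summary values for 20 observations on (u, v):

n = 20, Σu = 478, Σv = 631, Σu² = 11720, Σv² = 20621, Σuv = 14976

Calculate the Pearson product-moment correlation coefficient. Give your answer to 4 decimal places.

r = (nΣuv − ΣuΣv) / √[(nΣu² − (Σu)²)(nΣv² − (Σv)²)]
Numerator: 20×14976 − 478×631 = -2098
Denominator: √[(234400 − 228484)(412420 − 398161)] = √[5916 × 14259] = 9184.5655
r = -2098 / 9184.5655 ≈ -0.2284

-0.2284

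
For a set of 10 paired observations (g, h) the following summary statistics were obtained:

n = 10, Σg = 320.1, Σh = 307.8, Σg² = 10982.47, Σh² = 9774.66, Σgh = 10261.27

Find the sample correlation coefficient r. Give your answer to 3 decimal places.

0.869

r = (nΣgh − ΣgΣh) / √[(nΣg² − (Σg)²)(nΣh² − (Σh)²)]
Numerator: 10×10261.27 − 320.1×307.8 = 4085.92
Denominator: √[(109824.7 − 102464.01)(97746.6 − 94740.84)] = √[7360.69 × 3005.76] = 4703.6653
r = 4085.92 / 4703.6653 ≈ 0.869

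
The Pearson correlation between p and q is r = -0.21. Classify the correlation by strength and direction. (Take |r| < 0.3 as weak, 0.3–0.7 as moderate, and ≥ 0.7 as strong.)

r = -0.21 < 0 so the relationship is negative.
|r| = 0.21, which falls in the weak range.

weak negative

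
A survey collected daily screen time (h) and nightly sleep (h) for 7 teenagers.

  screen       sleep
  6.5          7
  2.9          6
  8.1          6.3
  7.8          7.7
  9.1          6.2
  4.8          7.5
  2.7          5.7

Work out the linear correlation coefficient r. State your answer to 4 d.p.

0.3412

n = 7, Σx = 41.9, Σy = 46.4, Σx² = 290.25, Σy² = 311.16, Σxy = 281.8
nΣxy − ΣxΣy = 1972.6 − 1944.16 = 28.44
nΣx² − (Σx)² = 2031.75 − 1755.61 = 276.14; nΣy² − (Σy)² = 2178.12 − 2152.96 = 25.16
r = 28.44 / √(276.14 × 25.16) = 28.44 / 83.3528 ≈ 0.3412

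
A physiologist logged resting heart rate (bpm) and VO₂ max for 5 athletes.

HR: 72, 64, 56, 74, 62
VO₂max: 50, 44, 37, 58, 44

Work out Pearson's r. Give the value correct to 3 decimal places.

0.959

n = 5, Σx = 328, Σy = 233, Σx² = 21736, Σy² = 11105, Σxy = 15508
nΣxy − ΣxΣy = 77540 − 76424 = 1116
nΣx² − (Σx)² = 108680 − 107584 = 1096; nΣy² − (Σy)² = 55525 − 54289 = 1236
r = 1116 / √(1096 × 1236) = 1116 / 1163.8969 ≈ 0.959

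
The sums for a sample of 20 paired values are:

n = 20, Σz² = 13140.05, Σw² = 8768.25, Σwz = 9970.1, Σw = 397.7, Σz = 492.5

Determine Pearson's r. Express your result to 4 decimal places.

r = (nΣwz − ΣwΣz) / √[(nΣw² − (Σw)²)(nΣz² − (Σz)²)]
Numerator: 20×9970.1 − 397.7×492.5 = 3534.75
Denominator: √[(175365 − 158165.29)(262801 − 242556.25)] = √[17199.71 × 20244.75] = 18660.2205
r = 3534.75 / 18660.2205 ≈ 0.1894

0.1894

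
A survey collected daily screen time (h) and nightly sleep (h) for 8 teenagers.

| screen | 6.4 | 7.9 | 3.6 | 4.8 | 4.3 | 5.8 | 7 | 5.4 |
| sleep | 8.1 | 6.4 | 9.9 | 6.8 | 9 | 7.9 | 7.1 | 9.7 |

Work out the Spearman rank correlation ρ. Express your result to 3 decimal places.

-0.690

Rank screen: 6, 8, 1, 3, 2, 5, 7, 4
Rank sleep: 5, 1, 8, 2, 6, 4, 3, 7
d = rank(screen) − rank(sleep): 1, 7, -7, 1, -4, 1, 4, -3; Σd² = 142
ρ = 1 − 6Σd² / [n(n²−1)] = 1 − 6×142 / (8×63) = 1 − 852/504 ≈ -0.690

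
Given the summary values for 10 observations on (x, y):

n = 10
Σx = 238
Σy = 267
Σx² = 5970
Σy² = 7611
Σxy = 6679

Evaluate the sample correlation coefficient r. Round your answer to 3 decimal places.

r = (nΣxy − ΣxΣy) / √[(nΣx² − (Σx)²)(nΣy² − (Σy)²)]
Numerator: 10×6679 − 238×267 = 3244
Denominator: √[(59700 − 56644)(76110 − 71289)] = √[3056 × 4821] = 3838.3559
r = 3244 / 3838.3559 ≈ 0.845

0.845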